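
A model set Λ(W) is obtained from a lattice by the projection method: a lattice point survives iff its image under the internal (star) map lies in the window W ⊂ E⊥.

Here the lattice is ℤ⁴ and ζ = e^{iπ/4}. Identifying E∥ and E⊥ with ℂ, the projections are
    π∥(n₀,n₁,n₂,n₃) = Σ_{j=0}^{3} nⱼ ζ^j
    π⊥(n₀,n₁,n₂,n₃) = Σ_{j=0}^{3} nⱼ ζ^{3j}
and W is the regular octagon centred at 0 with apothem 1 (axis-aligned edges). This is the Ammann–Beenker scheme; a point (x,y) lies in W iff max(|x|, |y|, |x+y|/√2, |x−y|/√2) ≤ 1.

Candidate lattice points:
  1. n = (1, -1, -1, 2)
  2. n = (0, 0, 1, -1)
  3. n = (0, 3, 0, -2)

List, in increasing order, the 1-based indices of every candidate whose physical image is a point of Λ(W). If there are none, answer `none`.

none

Internal map: ζ^{3j} for j=0..3 gives (1,0), (−√2/2,√2/2), (0,−1), (√2/2,√2/2).
candidate 1: n = (1, -1, -1, 2) → π⊥ ≈ (+3.121320, +1.707107); max(|x|,|y|,|x±y|/√2) = 3.414214 > 1 ⇒ ∉ W
candidate 2: n = (0, 0, 1, -1) → π⊥ ≈ (-0.707107, -1.707107); max(|x|,|y|,|x±y|/√2) = 1.707107 > 1 ⇒ ∉ W
candidate 3: n = (0, 3, 0, -2) → π⊥ ≈ (-3.535534, +0.707107); max(|x|,|y|,|x±y|/√2) = 3.535534 > 1 ⇒ ∉ W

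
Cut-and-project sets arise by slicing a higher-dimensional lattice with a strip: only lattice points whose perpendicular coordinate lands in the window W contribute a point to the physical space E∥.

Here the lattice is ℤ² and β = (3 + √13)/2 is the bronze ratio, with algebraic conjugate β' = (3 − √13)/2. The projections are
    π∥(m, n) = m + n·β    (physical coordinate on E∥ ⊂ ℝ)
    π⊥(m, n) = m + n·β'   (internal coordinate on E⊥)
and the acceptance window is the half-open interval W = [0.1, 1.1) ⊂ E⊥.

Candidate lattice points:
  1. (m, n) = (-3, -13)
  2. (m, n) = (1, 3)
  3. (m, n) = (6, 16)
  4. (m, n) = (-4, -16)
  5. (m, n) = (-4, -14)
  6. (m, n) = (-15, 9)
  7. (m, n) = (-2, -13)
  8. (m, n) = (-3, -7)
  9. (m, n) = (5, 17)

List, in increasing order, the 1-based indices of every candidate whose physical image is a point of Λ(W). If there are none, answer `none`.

Compute β' = (3−√13)/2 = -0.3028, so π⊥(m,n) = m -0.3028·n.
[1] lift (-3,-13): star map gives 0.9361; window check 0.1 ≤ 0.9361 < 1.1 is true → IN Λ
[2] lift (1,3): star map gives 0.0917; window check 0.1 ≤ 0.0917 < 1.1 is false → out
[3] lift (6,16): star map gives 1.1556; window check 0.1 ≤ 1.1556 < 1.1 is false → out
[4] lift (-4,-16): star map gives 0.8444; window check 0.1 ≤ 0.8444 < 1.1 is true → IN Λ
[5] lift (-4,-14): star map gives 0.2389; window check 0.1 ≤ 0.2389 < 1.1 is true → IN Λ
[6] lift (-15,9): star map gives -17.7250; window check 0.1 ≤ -17.7250 < 1.1 is false → out
[7] lift (-2,-13): star map gives 1.9361; window check 0.1 ≤ 1.9361 < 1.1 is false → out
[8] lift (-3,-7): star map gives -0.8806; window check 0.1 ≤ -0.8806 < 1.1 is false → out
[9] lift (5,17): star map gives -0.1472; window check 0.1 ≤ -0.1472 < 1.1 is false → out

1, 4, 5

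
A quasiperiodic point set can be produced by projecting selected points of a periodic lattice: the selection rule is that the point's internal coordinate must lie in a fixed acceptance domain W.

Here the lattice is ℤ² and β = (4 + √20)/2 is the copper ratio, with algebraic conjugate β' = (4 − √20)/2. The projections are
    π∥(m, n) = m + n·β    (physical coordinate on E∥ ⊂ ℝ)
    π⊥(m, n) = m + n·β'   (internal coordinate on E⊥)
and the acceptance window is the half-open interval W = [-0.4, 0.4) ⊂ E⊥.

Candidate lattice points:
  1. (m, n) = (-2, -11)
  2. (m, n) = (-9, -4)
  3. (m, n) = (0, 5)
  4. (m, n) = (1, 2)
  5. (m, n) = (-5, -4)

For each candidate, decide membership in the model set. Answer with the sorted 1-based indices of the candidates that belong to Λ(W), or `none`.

Compute β' = (4−√20)/2 = -0.2361, so π⊥(m,n) = m -0.2361·n.
[1] lift (-2,-11): star map gives 0.5967; window check -0.4 ≤ 0.5967 < 0.4 is false → out
[2] lift (-9,-4): star map gives -8.0557; window check -0.4 ≤ -8.0557 < 0.4 is false → out
[3] lift (0,5): star map gives -1.1803; window check -0.4 ≤ -1.1803 < 0.4 is false → out
[4] lift (1,2): star map gives 0.5279; window check -0.4 ≤ 0.5279 < 0.4 is false → out
[5] lift (-5,-4): star map gives -4.0557; window check -0.4 ≤ -4.0557 < 0.4 is false → out

none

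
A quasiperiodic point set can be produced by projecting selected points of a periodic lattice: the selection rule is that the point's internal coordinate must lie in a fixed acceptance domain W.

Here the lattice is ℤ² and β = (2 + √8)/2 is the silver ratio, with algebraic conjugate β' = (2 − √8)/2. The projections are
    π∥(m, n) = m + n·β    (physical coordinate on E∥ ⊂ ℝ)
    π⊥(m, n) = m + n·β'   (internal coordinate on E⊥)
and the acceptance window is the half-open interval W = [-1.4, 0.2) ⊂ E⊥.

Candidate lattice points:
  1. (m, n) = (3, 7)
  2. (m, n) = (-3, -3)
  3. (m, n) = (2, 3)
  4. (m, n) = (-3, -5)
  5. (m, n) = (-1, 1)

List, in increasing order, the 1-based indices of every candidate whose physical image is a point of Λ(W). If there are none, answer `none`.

Numerically β ≈ 2.41421 and β' = −1/β ≈ -0.41421.
[1] lift (3,7): star map gives 0.10051; window check -1.4 ≤ 0.10051 < 0.2 is true → IN Λ
[2] lift (-3,-3): star map gives -1.75736; window check -1.4 ≤ -1.75736 < 0.2 is false → out
[3] lift (2,3): star map gives 0.75736; window check -1.4 ≤ 0.75736 < 0.2 is false → out
[4] lift (-3,-5): star map gives -0.92893; window check -1.4 ≤ -0.92893 < 0.2 is true → IN Λ
[5] lift (-1,1): star map gives -1.41421; window check -1.4 ≤ -1.41421 < 0.2 is false → out

1, 4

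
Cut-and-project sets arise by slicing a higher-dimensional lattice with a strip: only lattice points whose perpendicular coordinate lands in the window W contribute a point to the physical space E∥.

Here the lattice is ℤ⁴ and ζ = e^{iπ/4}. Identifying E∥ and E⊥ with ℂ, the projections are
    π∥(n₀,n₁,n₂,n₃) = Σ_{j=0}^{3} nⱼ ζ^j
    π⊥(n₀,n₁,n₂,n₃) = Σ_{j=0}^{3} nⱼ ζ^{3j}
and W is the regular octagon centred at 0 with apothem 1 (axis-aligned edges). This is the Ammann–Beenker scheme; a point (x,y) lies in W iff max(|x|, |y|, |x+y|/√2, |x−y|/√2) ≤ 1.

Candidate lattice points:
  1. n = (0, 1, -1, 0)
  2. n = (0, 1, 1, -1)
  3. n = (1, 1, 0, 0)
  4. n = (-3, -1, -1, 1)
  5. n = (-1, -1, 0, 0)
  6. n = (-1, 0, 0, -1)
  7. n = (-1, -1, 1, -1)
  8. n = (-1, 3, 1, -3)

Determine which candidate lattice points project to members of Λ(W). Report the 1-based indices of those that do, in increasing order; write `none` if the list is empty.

With ζ = e^{iπ/4} the internal vectors are ζ^0,ζ^3,ζ^6,ζ^9.
candidate 1: n = (0, 1, -1, 0) → π⊥ ≈ (-0.70711, +1.70711); max(|x|,|y|,|x±y|/√2) = 1.70711 > 1 ⇒ ∉ W
candidate 2: n = (0, 1, 1, -1) → π⊥ ≈ (-1.41421, -1.00000); max(|x|,|y|,|x±y|/√2) = 1.70711 > 1 ⇒ ∉ W
candidate 3: n = (1, 1, 0, 0) → π⊥ ≈ (+0.29289, +0.70711); max(|x|,|y|,|x±y|/√2) = 0.70711 ≤ 1 ⇒ ∈ W
candidate 4: n = (-3, -1, -1, 1) → π⊥ ≈ (-1.58579, +1.00000); max(|x|,|y|,|x±y|/√2) = 1.82843 > 1 ⇒ ∉ W
candidate 5: n = (-1, -1, 0, 0) → π⊥ ≈ (-0.29289, -0.70711); max(|x|,|y|,|x±y|/√2) = 0.70711 ≤ 1 ⇒ ∈ W
candidate 6: n = (-1, 0, 0, -1) → π⊥ ≈ (-1.70711, -0.70711); max(|x|,|y|,|x±y|/√2) = 1.70711 > 1 ⇒ ∉ W
candidate 7: n = (-1, -1, 1, -1) → π⊥ ≈ (-1.00000, -2.41421); max(|x|,|y|,|x±y|/√2) = 2.41421 > 1 ⇒ ∉ W
candidate 8: n = (-1, 3, 1, -3) → π⊥ ≈ (-5.24264, -1.00000); max(|x|,|y|,|x±y|/√2) = 5.24264 > 1 ⇒ ∉ W

3, 5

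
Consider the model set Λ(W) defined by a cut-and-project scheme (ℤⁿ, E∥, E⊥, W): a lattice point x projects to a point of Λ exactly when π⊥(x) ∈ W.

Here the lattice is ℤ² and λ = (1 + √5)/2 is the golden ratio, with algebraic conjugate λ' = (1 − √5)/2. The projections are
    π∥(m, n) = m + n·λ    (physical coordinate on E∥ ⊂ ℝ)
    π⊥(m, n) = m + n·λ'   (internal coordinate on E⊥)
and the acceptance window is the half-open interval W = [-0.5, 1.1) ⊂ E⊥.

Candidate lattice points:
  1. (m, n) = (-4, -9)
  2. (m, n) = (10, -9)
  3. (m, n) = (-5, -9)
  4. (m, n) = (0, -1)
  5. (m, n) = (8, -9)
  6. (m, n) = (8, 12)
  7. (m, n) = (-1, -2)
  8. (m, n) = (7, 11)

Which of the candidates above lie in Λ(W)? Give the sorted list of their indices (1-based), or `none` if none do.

Compute λ' = (1−√5)/2 = -0.6180, so π⊥(m,n) = m -0.6180·n.
candidate 1: (m,n)=(-4,-9) → π∥ = -4-9·λ ≈ -18.5623, π⊥ = -4-9·λ' ≈ 1.5623 ∉ [-0.5, 1.1) ⇒ out
candidate 2: (m,n)=(10,-9) → π∥ = 10-9·λ ≈ -4.5623, π⊥ = 10-9·λ' ≈ 15.5623 ∉ [-0.5, 1.1) ⇒ out
candidate 3: (m,n)=(-5,-9) → π∥ = -5-9·λ ≈ -19.5623, π⊥ = -5-9·λ' ≈ 0.5623 ∈ [-0.5, 1.1) ⇒ IN Λ
candidate 4: (m,n)=(0,-1) → π∥ = 0-1·λ ≈ -1.6180, π⊥ = 0-1·λ' ≈ 0.6180 ∈ [-0.5, 1.1) ⇒ IN Λ
candidate 5: (m,n)=(8,-9) → π∥ = 8-9·λ ≈ -6.5623, π⊥ = 8-9·λ' ≈ 13.5623 ∉ [-0.5, 1.1) ⇒ out
candidate 6: (m,n)=(8,12) → π∥ = 8+12·λ ≈ 27.4164, π⊥ = 8+12·λ' ≈ 0.5836 ∈ [-0.5, 1.1) ⇒ IN Λ
candidate 7: (m,n)=(-1,-2) → π∥ = -1-2·λ ≈ -4.2361, π⊥ = -1-2·λ' ≈ 0.2361 ∈ [-0.5, 1.1) ⇒ IN Λ
candidate 8: (m,n)=(7,11) → π∥ = 7+11·λ ≈ 24.7984, π⊥ = 7+11·λ' ≈ 0.2016 ∈ [-0.5, 1.1) ⇒ IN Λ

3, 4, 6, 7, 8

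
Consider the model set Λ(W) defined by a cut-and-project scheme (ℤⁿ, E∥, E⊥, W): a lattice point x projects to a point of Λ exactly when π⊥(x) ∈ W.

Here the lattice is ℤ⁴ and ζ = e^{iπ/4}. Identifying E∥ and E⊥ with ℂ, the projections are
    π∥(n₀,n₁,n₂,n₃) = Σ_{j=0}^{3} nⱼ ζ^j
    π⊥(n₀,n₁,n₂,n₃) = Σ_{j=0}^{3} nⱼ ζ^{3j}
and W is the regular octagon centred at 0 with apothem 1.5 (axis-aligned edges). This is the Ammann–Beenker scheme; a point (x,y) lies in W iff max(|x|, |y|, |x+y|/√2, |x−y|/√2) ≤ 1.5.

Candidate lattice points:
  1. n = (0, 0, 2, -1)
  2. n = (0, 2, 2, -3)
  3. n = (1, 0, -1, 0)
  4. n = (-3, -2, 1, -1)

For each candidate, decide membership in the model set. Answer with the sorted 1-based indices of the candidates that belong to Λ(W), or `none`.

3

With ζ = e^{iπ/4} the internal vectors are ζ^0,ζ^3,ζ^6,ζ^9.
#1 (0, 0, 2, -1): internal (-0.7071, -2.7071); octagon support 2.7071 vs apothem 1.5 → ∉ W
#2 (0, 2, 2, -3): internal (-3.5355, -2.7071); octagon support 4.4142 vs apothem 1.5 → ∉ W
#3 (1, 0, -1, 0): internal (1.0000, 1.0000); octagon support 1.4142 vs apothem 1.5 → ∈ W
#4 (-3, -2, 1, -1): internal (-2.2929, -3.1213); octagon support 3.8284 vs apothem 1.5 → ∉ W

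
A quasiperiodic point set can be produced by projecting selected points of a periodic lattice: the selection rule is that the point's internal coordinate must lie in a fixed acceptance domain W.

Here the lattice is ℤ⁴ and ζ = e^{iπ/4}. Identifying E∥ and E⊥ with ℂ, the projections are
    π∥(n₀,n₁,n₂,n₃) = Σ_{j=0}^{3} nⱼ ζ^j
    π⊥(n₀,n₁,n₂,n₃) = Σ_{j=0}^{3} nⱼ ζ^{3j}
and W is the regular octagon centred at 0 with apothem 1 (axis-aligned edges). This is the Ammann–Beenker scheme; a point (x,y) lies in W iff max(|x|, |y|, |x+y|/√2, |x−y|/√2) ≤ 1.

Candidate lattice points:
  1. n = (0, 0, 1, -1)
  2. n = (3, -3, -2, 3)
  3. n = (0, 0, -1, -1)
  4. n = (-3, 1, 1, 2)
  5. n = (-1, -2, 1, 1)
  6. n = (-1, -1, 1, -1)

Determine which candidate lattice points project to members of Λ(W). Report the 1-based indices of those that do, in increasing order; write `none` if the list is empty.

3

Internal map: ζ^{3j} for j=0..3 gives (1,0), (−√2/2,√2/2), (0,−1), (√2/2,√2/2).
#1 (0, 0, 1, -1): internal (-0.7071, -1.7071); octagon support 1.7071 vs apothem 1 → ∉ W
#2 (3, -3, -2, 3): internal (7.2426, 2.0000); octagon support 7.2426 vs apothem 1 → ∉ W
#3 (0, 0, -1, -1): internal (-0.7071, 0.2929); octagon support 0.7071 vs apothem 1 → ∈ W
#4 (-3, 1, 1, 2): internal (-2.2929, 1.1213); octagon support 2.4142 vs apothem 1 → ∉ W
#5 (-1, -2, 1, 1): internal (1.1213, -1.7071); octagon support 2.0000 vs apothem 1 → ∉ W
#6 (-1, -1, 1, -1): internal (-1.0000, -2.4142); octagon support 2.4142 vs apothem 1 → ∉ W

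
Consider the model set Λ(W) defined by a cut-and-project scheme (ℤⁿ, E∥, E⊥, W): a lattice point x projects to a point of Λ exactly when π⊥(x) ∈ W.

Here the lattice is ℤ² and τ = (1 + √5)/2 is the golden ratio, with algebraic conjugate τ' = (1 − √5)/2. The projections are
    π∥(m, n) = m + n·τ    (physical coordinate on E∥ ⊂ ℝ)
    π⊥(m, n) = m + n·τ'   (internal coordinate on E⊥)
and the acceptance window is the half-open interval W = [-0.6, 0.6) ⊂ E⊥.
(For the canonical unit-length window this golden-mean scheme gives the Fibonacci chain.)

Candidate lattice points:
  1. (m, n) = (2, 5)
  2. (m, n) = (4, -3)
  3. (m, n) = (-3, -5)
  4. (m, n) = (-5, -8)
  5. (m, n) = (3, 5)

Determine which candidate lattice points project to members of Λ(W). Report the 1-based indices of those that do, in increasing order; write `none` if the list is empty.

3, 4, 5

Numerically τ ≈ 1.618034 and τ' = −1/τ ≈ -0.618034.
#1 (2,5): internal coord 2 + (5)·τ' = -1.090170; -1.090170 ∉ [-0.6, 0.6) → out
#2 (4,-3): internal coord 4 + (-3)·τ' = +5.854102; +5.854102 ∉ [-0.6, 0.6) → out
#3 (-3,-5): internal coord -3 + (-5)·τ' = +0.090170; +0.090170 ∈ [-0.6, 0.6) → IN Λ
#4 (-5,-8): internal coord -5 + (-8)·τ' = -0.055728; -0.055728 ∈ [-0.6, 0.6) → IN Λ
#5 (3,5): internal coord 3 + (5)·τ' = -0.090170; -0.090170 ∈ [-0.6, 0.6) → IN Λ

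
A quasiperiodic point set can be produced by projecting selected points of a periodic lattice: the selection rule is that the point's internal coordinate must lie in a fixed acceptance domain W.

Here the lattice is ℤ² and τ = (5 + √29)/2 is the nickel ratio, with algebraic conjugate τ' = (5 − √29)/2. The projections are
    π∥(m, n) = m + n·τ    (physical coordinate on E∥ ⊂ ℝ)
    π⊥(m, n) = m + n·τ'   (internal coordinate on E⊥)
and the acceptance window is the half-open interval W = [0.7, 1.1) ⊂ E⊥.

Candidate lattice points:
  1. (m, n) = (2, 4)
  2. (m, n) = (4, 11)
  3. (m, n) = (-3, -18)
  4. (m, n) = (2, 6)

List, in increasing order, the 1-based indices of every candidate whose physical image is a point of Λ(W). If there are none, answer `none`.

Numerically τ ≈ 5.192582 and τ' = −1/τ ≈ -0.192582.
#1 (2,4): internal coord 2 + (4)·τ' = +1.229670; +1.229670 ∉ [0.7, 1.1) → out
#2 (4,11): internal coord 4 + (11)·τ' = +1.881594; +1.881594 ∉ [0.7, 1.1) → out
#3 (-3,-18): internal coord -3 + (-18)·τ' = +0.466483; +0.466483 ∉ [0.7, 1.1) → out
#4 (2,6): internal coord 2 + (6)·τ' = +0.844506; +0.844506 ∈ [0.7, 1.1) → IN Λ

4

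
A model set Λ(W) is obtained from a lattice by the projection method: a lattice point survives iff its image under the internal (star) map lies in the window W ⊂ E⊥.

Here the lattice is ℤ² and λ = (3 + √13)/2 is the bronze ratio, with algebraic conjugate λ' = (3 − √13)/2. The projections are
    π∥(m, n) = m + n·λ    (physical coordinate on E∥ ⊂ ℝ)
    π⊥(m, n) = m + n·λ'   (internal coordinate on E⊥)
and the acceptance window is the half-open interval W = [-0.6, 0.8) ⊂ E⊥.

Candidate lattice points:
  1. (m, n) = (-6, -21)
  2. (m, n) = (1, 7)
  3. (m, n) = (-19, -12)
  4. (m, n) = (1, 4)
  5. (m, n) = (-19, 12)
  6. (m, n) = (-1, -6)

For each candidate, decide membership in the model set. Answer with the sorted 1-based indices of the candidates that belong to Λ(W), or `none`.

1, 4

Compute λ' = (3−√13)/2 = -0.3028, so π⊥(m,n) = m -0.3028·n.
#1 (-6,-21): internal coord -6 + (-21)·λ' = +0.3583; +0.3583 ∈ [-0.6, 0.8) → IN Λ
#2 (1,7): internal coord 1 + (7)·λ' = -1.1194; -1.1194 ∉ [-0.6, 0.8) → out
#3 (-19,-12): internal coord -19 + (-12)·λ' = -15.3667; -15.3667 ∉ [-0.6, 0.8) → out
#4 (1,4): internal coord 1 + (4)·λ' = -0.2111; -0.2111 ∈ [-0.6, 0.8) → IN Λ
#5 (-19,12): internal coord -19 + (12)·λ' = -22.6333; -22.6333 ∉ [-0.6, 0.8) → out
#6 (-1,-6): internal coord -1 + (-6)·λ' = +0.8167; +0.8167 ∉ [-0.6, 0.8) → out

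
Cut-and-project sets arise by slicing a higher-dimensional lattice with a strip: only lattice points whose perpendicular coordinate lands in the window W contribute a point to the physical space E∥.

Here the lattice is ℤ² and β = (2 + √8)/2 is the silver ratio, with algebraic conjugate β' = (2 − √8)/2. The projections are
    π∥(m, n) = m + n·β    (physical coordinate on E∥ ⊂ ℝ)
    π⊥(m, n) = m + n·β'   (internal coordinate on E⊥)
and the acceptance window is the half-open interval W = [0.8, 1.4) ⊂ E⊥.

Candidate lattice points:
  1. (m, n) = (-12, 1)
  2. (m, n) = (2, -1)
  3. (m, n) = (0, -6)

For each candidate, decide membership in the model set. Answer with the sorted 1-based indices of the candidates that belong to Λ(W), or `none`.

none

Compute β' = (2−√8)/2 = -0.414214, so π⊥(m,n) = m -0.414214·n.
[1] lift (-12,1): star map gives -12.414214; window check 0.8 ≤ -12.414214 < 1.4 is false → out
[2] lift (2,-1): star map gives 2.414214; window check 0.8 ≤ 2.414214 < 1.4 is false → out
[3] lift (0,-6): star map gives 2.485281; window check 0.8 ≤ 2.485281 < 1.4 is false → out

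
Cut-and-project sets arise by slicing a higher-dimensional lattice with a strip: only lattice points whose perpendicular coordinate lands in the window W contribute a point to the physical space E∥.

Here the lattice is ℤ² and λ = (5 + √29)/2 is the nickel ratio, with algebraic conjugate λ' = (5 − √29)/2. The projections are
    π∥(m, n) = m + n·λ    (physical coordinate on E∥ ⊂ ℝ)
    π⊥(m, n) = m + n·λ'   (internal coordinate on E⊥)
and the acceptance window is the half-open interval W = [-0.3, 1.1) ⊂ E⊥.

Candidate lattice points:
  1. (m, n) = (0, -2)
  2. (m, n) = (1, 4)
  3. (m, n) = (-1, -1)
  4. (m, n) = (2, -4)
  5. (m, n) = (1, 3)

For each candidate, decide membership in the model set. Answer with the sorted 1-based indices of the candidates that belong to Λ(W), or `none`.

Numerically λ ≈ 5.1926 and λ' = −1/λ ≈ -0.1926.
#1 (0,-2): internal coord 0 + (-2)·λ' = +0.3852; +0.3852 ∈ [-0.3, 1.1) → IN Λ
#2 (1,4): internal coord 1 + (4)·λ' = +0.2297; +0.2297 ∈ [-0.3, 1.1) → IN Λ
#3 (-1,-1): internal coord -1 + (-1)·λ' = -0.8074; -0.8074 ∉ [-0.3, 1.1) → out
#4 (2,-4): internal coord 2 + (-4)·λ' = +2.7703; +2.7703 ∉ [-0.3, 1.1) → out
#5 (1,3): internal coord 1 + (3)·λ' = +0.4223; +0.4223 ∈ [-0.3, 1.1) → IN Λ

1, 2, 5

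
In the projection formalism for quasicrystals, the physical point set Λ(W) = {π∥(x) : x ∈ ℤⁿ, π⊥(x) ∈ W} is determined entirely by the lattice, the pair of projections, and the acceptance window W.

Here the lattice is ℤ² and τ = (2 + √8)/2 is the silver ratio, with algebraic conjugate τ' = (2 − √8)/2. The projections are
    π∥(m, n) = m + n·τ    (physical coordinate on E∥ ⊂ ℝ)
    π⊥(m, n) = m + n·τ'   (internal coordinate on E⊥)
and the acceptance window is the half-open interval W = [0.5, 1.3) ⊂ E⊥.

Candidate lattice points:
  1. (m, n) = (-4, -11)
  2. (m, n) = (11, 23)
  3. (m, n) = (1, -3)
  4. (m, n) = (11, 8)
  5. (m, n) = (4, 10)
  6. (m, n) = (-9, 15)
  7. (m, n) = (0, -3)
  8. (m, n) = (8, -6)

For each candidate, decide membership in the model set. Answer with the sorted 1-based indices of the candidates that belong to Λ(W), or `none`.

Compute τ' = (2−√8)/2 = -0.4142, so π⊥(m,n) = m -0.4142·n.
[1] lift (-4,-11): star map gives 0.5563; window check 0.5 ≤ 0.5563 < 1.3 is true → IN Λ
[2] lift (11,23): star map gives 1.4731; window check 0.5 ≤ 1.4731 < 1.3 is false → out
[3] lift (1,-3): star map gives 2.2426; window check 0.5 ≤ 2.2426 < 1.3 is false → out
[4] lift (11,8): star map gives 7.6863; window check 0.5 ≤ 7.6863 < 1.3 is false → out
[5] lift (4,10): star map gives -0.1421; window check 0.5 ≤ -0.1421 < 1.3 is false → out
[6] lift (-9,15): star map gives -15.2132; window check 0.5 ≤ -15.2132 < 1.3 is false → out
[7] lift (0,-3): star map gives 1.2426; window check 0.5 ≤ 1.2426 < 1.3 is true → IN Λ
[8] lift (8,-6): star map gives 10.4853; window check 0.5 ≤ 10.4853 < 1.3 is false → out

1, 7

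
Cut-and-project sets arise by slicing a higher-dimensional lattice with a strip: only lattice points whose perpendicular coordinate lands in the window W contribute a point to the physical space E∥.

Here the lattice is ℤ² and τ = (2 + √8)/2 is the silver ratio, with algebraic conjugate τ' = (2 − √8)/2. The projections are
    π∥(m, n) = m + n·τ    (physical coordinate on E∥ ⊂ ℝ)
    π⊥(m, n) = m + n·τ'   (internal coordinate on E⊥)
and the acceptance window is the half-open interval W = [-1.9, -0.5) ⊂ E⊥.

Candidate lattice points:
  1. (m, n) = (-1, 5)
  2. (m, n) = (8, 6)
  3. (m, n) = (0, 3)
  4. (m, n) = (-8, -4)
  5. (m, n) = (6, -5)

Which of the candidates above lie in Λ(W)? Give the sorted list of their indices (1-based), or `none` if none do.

Numerically τ ≈ 2.4142 and τ' = −1/τ ≈ -0.4142.
[1] lift (-1,5): star map gives -3.0711; window check -1.9 ≤ -3.0711 < -0.5 is false → out
[2] lift (8,6): star map gives 5.5147; window check -1.9 ≤ 5.5147 < -0.5 is false → out
[3] lift (0,3): star map gives -1.2426; window check -1.9 ≤ -1.2426 < -0.5 is true → IN Λ
[4] lift (-8,-4): star map gives -6.3431; window check -1.9 ≤ -6.3431 < -0.5 is false → out
[5] lift (6,-5): star map gives 8.0711; window check -1.9 ≤ 8.0711 < -0.5 is false → out

3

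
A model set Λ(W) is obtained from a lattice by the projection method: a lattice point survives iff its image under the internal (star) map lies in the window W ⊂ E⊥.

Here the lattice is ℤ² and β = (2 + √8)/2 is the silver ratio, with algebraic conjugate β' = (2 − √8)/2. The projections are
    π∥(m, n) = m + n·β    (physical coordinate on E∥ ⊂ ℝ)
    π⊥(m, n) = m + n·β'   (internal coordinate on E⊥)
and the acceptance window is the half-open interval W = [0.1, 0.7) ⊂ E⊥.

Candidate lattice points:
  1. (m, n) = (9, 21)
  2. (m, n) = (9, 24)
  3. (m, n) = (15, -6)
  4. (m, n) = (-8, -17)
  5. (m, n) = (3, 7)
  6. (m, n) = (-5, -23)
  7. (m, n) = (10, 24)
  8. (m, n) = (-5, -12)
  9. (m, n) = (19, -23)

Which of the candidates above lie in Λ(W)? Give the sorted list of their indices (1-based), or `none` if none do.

1, 5

Compute β' = (2−√8)/2 = -0.41421, so π⊥(m,n) = m -0.41421·n.
#1 (9,21): internal coord 9 + (21)·β' = +0.30152; +0.30152 ∈ [0.1, 0.7) → IN Λ
#2 (9,24): internal coord 9 + (24)·β' = -0.94113; -0.94113 ∉ [0.1, 0.7) → out
#3 (15,-6): internal coord 15 + (-6)·β' = +17.48528; +17.48528 ∉ [0.1, 0.7) → out
#4 (-8,-17): internal coord -8 + (-17)·β' = -0.95837; -0.95837 ∉ [0.1, 0.7) → out
#5 (3,7): internal coord 3 + (7)·β' = +0.10051; +0.10051 ∈ [0.1, 0.7) → IN Λ
#6 (-5,-23): internal coord -5 + (-23)·β' = +4.52691; +4.52691 ∉ [0.1, 0.7) → out
#7 (10,24): internal coord 10 + (24)·β' = +0.05887; +0.05887 ∉ [0.1, 0.7) → out
#8 (-5,-12): internal coord -5 + (-12)·β' = -0.02944; -0.02944 ∉ [0.1, 0.7) → out
#9 (19,-23): internal coord 19 + (-23)·β' = +28.52691; +28.52691 ∉ [0.1, 0.7) → out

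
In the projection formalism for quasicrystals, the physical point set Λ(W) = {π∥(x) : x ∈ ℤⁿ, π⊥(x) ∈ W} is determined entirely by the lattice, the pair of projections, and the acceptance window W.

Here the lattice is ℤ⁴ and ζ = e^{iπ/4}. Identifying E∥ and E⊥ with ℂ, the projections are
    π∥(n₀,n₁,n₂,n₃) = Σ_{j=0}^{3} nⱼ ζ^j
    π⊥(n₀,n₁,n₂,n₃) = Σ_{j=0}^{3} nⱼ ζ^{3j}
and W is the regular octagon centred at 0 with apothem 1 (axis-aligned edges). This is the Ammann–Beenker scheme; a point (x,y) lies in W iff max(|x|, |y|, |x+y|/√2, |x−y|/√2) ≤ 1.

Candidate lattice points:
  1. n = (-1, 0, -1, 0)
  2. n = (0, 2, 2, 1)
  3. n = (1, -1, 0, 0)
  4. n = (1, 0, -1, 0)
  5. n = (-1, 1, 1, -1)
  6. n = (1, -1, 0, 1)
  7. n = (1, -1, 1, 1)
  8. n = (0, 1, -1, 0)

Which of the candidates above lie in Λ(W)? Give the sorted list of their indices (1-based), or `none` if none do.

2

Internal map: ζ^{3j} for j=0..3 gives (1,0), (−√2/2,√2/2), (0,−1), (√2/2,√2/2).
#1 (-1, 0, -1, 0): internal (-1.00000, 1.00000); octagon support 1.41421 vs apothem 1 → ∉ W
#2 (0, 2, 2, 1): internal (-0.70711, 0.12132); octagon support 0.70711 vs apothem 1 → ∈ W
#3 (1, -1, 0, 0): internal (1.70711, -0.70711); octagon support 1.70711 vs apothem 1 → ∉ W
#4 (1, 0, -1, 0): internal (1.00000, 1.00000); octagon support 1.41421 vs apothem 1 → ∉ W
#5 (-1, 1, 1, -1): internal (-2.41421, -1.00000); octagon support 2.41421 vs apothem 1 → ∉ W
#6 (1, -1, 0, 1): internal (2.41421, 0.00000); octagon support 2.41421 vs apothem 1 → ∉ W
#7 (1, -1, 1, 1): internal (2.41421, -1.00000); octagon support 2.41421 vs apothem 1 → ∉ W
#8 (0, 1, -1, 0): internal (-0.70711, 1.70711); octagon support 1.70711 vs apothem 1 → ∉ W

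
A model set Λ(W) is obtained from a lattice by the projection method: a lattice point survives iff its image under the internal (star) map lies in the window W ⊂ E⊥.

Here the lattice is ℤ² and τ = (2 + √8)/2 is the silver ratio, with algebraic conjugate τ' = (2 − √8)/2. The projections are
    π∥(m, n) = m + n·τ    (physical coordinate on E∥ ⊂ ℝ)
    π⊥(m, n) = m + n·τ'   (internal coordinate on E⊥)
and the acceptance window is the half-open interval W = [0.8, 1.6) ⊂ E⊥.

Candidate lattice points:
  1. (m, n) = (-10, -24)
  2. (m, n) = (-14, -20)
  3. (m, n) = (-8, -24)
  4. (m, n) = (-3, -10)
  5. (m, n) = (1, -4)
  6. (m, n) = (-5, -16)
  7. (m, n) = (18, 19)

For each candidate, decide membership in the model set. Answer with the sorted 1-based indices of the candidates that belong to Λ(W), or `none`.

4

τ' = (2−√8)/2 ≈ -0.414214.
candidate 1: (m,n)=(-10,-24) → π∥ = -10-24·τ ≈ -67.941125, π⊥ = -10-24·τ' ≈ -0.058875 ∉ [0.8, 1.6) ⇒ out
candidate 2: (m,n)=(-14,-20) → π∥ = -14-20·τ ≈ -62.284271, π⊥ = -14-20·τ' ≈ -5.715729 ∉ [0.8, 1.6) ⇒ out
candidate 3: (m,n)=(-8,-24) → π∥ = -8-24·τ ≈ -65.941125, π⊥ = -8-24·τ' ≈ 1.941125 ∉ [0.8, 1.6) ⇒ out
candidate 4: (m,n)=(-3,-10) → π∥ = -3-10·τ ≈ -27.142136, π⊥ = -3-10·τ' ≈ 1.142136 ∈ [0.8, 1.6) ⇒ IN Λ
candidate 5: (m,n)=(1,-4) → π∥ = 1-4·τ ≈ -8.656854, π⊥ = 1-4·τ' ≈ 2.656854 ∉ [0.8, 1.6) ⇒ out
candidate 6: (m,n)=(-5,-16) → π∥ = -5-16·τ ≈ -43.627417, π⊥ = -5-16·τ' ≈ 1.627417 ∉ [0.8, 1.6) ⇒ out
candidate 7: (m,n)=(18,19) → π∥ = 18+19·τ ≈ 63.870058, π⊥ = 18+19·τ' ≈ 10.129942 ∉ [0.8, 1.6) ⇒ out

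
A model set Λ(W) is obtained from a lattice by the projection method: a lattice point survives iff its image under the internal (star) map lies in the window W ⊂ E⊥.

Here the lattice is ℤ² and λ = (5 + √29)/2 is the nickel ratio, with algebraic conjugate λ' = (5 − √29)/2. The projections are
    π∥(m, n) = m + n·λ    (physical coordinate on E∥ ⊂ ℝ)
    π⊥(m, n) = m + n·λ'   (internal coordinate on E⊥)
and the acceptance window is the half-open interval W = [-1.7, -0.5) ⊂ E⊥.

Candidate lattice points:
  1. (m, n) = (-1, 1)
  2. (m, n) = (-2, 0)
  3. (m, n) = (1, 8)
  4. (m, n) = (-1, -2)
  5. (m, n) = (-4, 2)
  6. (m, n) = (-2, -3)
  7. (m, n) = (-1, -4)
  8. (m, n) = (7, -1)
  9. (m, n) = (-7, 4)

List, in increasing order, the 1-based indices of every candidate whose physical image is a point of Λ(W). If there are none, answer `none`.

Numerically λ ≈ 5.1926 and λ' = −1/λ ≈ -0.1926.
candidate 1: (m,n)=(-1,1) → π∥ = -1+1·λ ≈ 4.1926, π⊥ = -1+1·λ' ≈ -1.1926 ∈ [-1.7, -0.5) ⇒ IN Λ
candidate 2: (m,n)=(-2,0) → π∥ = -2+0·λ ≈ -2.0000, π⊥ = -2+0·λ' ≈ -2.0000 ∉ [-1.7, -0.5) ⇒ out
candidate 3: (m,n)=(1,8) → π∥ = 1+8·λ ≈ 42.5407, π⊥ = 1+8·λ' ≈ -0.5407 ∈ [-1.7, -0.5) ⇒ IN Λ
candidate 4: (m,n)=(-1,-2) → π∥ = -1-2·λ ≈ -11.3852, π⊥ = -1-2·λ' ≈ -0.6148 ∈ [-1.7, -0.5) ⇒ IN Λ
candidate 5: (m,n)=(-4,2) → π∥ = -4+2·λ ≈ 6.3852, π⊥ = -4+2·λ' ≈ -4.3852 ∉ [-1.7, -0.5) ⇒ out
candidate 6: (m,n)=(-2,-3) → π∥ = -2-3·λ ≈ -17.5777, π⊥ = -2-3·λ' ≈ -1.4223 ∈ [-1.7, -0.5) ⇒ IN Λ
candidate 7: (m,n)=(-1,-4) → π∥ = -1-4·λ ≈ -21.7703, π⊥ = -1-4·λ' ≈ -0.2297 ∉ [-1.7, -0.5) ⇒ out
candidate 8: (m,n)=(7,-1) → π∥ = 7-1·λ ≈ 1.8074, π⊥ = 7-1·λ' ≈ 7.1926 ∉ [-1.7, -0.5) ⇒ out
candidate 9: (m,n)=(-7,4) → π∥ = -7+4·λ ≈ 13.7703, π⊥ = -7+4·λ' ≈ -7.7703 ∉ [-1.7, -0.5) ⇒ out

1, 3, 4, 6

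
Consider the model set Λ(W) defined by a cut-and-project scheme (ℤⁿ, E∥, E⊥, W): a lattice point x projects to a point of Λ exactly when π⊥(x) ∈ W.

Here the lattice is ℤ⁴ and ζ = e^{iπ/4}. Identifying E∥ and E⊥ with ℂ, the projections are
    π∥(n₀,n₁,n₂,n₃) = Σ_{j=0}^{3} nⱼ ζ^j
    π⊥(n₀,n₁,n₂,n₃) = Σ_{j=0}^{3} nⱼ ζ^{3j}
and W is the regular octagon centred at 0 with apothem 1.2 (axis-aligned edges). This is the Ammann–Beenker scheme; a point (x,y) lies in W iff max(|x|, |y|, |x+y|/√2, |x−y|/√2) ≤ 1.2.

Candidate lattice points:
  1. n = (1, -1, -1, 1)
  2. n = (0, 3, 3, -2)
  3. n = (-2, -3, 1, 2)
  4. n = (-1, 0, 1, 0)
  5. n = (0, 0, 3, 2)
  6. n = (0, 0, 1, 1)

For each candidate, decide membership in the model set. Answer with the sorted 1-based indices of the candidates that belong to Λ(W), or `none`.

6

With ζ = e^{iπ/4} the internal vectors are ζ^0,ζ^3,ζ^6,ζ^9.
candidate 1: n = (1, -1, -1, 1) → π⊥ ≈ (+2.41421, +1.00000); max(|x|,|y|,|x±y|/√2) = 2.41421 > 1.2 ⇒ ∉ W
candidate 2: n = (0, 3, 3, -2) → π⊥ ≈ (-3.53553, -2.29289); max(|x|,|y|,|x±y|/√2) = 4.12132 > 1.2 ⇒ ∉ W
candidate 3: n = (-2, -3, 1, 2) → π⊥ ≈ (+1.53553, -1.70711); max(|x|,|y|,|x±y|/√2) = 2.29289 > 1.2 ⇒ ∉ W
candidate 4: n = (-1, 0, 1, 0) → π⊥ ≈ (-1.00000, -1.00000); max(|x|,|y|,|x±y|/√2) = 1.41421 > 1.2 ⇒ ∉ W
candidate 5: n = (0, 0, 3, 2) → π⊥ ≈ (+1.41421, -1.58579); max(|x|,|y|,|x±y|/√2) = 2.12132 > 1.2 ⇒ ∉ W
candidate 6: n = (0, 0, 1, 1) → π⊥ ≈ (+0.70711, -0.29289); max(|x|,|y|,|x±y|/√2) = 0.70711 ≤ 1.2 ⇒ ∈ W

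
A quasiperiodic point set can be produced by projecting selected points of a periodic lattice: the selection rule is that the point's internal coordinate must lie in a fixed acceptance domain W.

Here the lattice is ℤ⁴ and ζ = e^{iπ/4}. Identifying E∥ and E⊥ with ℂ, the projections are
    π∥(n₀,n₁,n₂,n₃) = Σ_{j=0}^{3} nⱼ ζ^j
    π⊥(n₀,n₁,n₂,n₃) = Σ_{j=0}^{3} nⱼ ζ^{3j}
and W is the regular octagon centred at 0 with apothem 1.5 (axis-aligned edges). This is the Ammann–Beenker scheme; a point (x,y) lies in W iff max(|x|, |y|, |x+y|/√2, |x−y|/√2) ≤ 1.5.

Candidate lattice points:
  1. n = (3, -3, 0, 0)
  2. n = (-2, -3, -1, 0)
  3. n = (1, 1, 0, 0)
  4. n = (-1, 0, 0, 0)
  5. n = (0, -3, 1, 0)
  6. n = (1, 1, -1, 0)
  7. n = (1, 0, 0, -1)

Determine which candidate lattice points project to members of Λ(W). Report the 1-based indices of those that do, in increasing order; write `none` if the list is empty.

π⊥(n) = n₀ + n₁ζ³ + n₂ζ⁶ + n₃ζ⁹ where ζ = e^{iπ/4}.
#1 (3, -3, 0, 0): internal (5.121320, -2.121320); octagon support 5.121320 vs apothem 1.5 → ∉ W
#2 (-2, -3, -1, 0): internal (0.121320, -1.121320); octagon support 1.121320 vs apothem 1.5 → ∈ W
#3 (1, 1, 0, 0): internal (0.292893, 0.707107); octagon support 0.707107 vs apothem 1.5 → ∈ W
#4 (-1, 0, 0, 0): internal (-1.000000, 0.000000); octagon support 1.000000 vs apothem 1.5 → ∈ W
#5 (0, -3, 1, 0): internal (2.121320, -3.121320); octagon support 3.707107 vs apothem 1.5 → ∉ W
#6 (1, 1, -1, 0): internal (0.292893, 1.707107); octagon support 1.707107 vs apothem 1.5 → ∉ W
#7 (1, 0, 0, -1): internal (0.292893, -0.707107); octagon support 0.707107 vs apothem 1.5 → ∈ W

2, 3, 4, 7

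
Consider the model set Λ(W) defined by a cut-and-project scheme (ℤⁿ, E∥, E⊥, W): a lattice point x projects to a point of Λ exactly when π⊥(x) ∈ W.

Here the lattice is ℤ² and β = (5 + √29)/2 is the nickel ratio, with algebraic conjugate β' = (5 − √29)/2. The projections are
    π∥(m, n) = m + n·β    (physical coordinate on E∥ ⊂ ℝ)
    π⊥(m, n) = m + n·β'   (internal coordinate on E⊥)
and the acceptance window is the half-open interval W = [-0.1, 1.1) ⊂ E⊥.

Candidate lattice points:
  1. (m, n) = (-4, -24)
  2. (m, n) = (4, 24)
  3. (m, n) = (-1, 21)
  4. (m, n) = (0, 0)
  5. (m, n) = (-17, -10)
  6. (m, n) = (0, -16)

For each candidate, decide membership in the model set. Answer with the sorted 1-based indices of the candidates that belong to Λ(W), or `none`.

1, 4

Numerically β ≈ 5.1926 and β' = −1/β ≈ -0.1926.
[1] lift (-4,-24): star map gives 0.6220; window check -0.1 ≤ 0.6220 < 1.1 is true → IN Λ
[2] lift (4,24): star map gives -0.6220; window check -0.1 ≤ -0.6220 < 1.1 is false → out
[3] lift (-1,21): star map gives -5.0442; window check -0.1 ≤ -5.0442 < 1.1 is false → out
[4] lift (0,0): star map gives 0.0000; window check -0.1 ≤ 0.0000 < 1.1 is true → IN Λ
[5] lift (-17,-10): star map gives -15.0742; window check -0.1 ≤ -15.0742 < 1.1 is false → out
[6] lift (0,-16): star map gives 3.0813; window check -0.1 ≤ 3.0813 < 1.1 is false → out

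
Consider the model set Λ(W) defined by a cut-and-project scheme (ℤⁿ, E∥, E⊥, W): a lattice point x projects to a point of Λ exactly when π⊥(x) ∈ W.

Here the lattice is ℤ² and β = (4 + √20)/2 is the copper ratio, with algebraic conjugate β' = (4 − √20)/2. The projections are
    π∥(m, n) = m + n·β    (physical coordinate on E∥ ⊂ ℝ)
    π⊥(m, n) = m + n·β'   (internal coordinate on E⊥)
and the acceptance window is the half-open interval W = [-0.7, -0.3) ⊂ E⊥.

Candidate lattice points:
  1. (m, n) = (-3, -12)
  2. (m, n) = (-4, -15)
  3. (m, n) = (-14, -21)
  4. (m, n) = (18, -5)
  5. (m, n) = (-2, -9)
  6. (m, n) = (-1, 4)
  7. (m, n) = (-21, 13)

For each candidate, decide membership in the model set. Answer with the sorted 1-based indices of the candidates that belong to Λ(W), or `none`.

β' = (4−√20)/2 ≈ -0.236068.
#1 (-3,-12): internal coord -3 + (-12)·β' = -0.167184; -0.167184 ∉ [-0.7, -0.3) → out
#2 (-4,-15): internal coord -4 + (-15)·β' = -0.458980; -0.458980 ∈ [-0.7, -0.3) → IN Λ
#3 (-14,-21): internal coord -14 + (-21)·β' = -9.042572; -9.042572 ∉ [-0.7, -0.3) → out
#4 (18,-5): internal coord 18 + (-5)·β' = +19.180340; +19.180340 ∉ [-0.7, -0.3) → out
#5 (-2,-9): internal coord -2 + (-9)·β' = +0.124612; +0.124612 ∉ [-0.7, -0.3) → out
#6 (-1,4): internal coord -1 + (4)·β' = -1.944272; -1.944272 ∉ [-0.7, -0.3) → out
#7 (-21,13): internal coord -21 + (13)·β' = -24.068884; -24.068884 ∉ [-0.7, -0.3) → out

2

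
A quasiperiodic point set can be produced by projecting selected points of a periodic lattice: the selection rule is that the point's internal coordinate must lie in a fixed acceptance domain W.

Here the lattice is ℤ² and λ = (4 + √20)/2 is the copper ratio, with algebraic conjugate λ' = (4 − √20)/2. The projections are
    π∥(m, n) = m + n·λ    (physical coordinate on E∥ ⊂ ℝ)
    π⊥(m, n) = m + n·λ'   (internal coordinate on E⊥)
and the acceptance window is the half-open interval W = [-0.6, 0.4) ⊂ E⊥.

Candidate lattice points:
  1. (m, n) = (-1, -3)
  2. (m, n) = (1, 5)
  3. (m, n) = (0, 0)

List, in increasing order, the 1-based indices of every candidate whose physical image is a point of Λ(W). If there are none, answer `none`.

1, 2, 3

λ' = (4−√20)/2 ≈ -0.23607.
[1] lift (-1,-3): star map gives -0.29180; window check -0.6 ≤ -0.29180 < 0.4 is true → IN Λ
[2] lift (1,5): star map gives -0.18034; window check -0.6 ≤ -0.18034 < 0.4 is true → IN Λ
[3] lift (0,0): star map gives 0.00000; window check -0.6 ≤ 0.00000 < 0.4 is true → IN Λ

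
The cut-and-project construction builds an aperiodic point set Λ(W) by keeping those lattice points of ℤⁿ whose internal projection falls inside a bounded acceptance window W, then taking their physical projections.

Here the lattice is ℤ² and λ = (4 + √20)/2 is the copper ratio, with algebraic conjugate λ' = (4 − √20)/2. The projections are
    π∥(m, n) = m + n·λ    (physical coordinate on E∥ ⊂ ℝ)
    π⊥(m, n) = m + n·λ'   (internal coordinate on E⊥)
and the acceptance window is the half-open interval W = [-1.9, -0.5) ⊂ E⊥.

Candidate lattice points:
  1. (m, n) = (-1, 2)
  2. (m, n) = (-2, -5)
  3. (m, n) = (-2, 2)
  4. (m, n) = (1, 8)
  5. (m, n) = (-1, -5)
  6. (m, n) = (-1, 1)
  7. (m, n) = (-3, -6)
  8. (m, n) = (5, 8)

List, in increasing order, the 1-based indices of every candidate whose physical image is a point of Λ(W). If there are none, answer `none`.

1, 2, 4, 6, 7

Compute λ' = (4−√20)/2 = -0.2361, so π⊥(m,n) = m -0.2361·n.
[1] lift (-1,2): star map gives -1.4721; window check -1.9 ≤ -1.4721 < -0.5 is true → IN Λ
[2] lift (-2,-5): star map gives -0.8197; window check -1.9 ≤ -0.8197 < -0.5 is true → IN Λ
[3] lift (-2,2): star map gives -2.4721; window check -1.9 ≤ -2.4721 < -0.5 is false → out
[4] lift (1,8): star map gives -0.8885; window check -1.9 ≤ -0.8885 < -0.5 is true → IN Λ
[5] lift (-1,-5): star map gives 0.1803; window check -1.9 ≤ 0.1803 < -0.5 is false → out
[6] lift (-1,1): star map gives -1.2361; window check -1.9 ≤ -1.2361 < -0.5 is true → IN Λ
[7] lift (-3,-6): star map gives -1.5836; window check -1.9 ≤ -1.5836 < -0.5 is true → IN Λ
[8] lift (5,8): star map gives 3.1115; window check -1.9 ≤ 3.1115 < -0.5 is false → out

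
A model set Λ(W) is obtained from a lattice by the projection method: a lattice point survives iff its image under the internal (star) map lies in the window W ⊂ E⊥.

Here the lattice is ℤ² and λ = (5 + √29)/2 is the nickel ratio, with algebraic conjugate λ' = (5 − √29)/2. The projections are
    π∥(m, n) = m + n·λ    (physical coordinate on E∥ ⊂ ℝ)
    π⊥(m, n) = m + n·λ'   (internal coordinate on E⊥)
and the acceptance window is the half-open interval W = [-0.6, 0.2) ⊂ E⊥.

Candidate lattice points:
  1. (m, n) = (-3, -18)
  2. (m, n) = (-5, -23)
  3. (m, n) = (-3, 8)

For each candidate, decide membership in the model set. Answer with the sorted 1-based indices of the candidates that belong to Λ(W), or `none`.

Compute λ' = (5−√29)/2 = -0.1926, so π⊥(m,n) = m -0.1926·n.
candidate 1: (m,n)=(-3,-18) → π∥ = -3-18·λ ≈ -96.4665, π⊥ = -3-18·λ' ≈ 0.4665 ∉ [-0.6, 0.2) ⇒ out
candidate 2: (m,n)=(-5,-23) → π∥ = -5-23·λ ≈ -124.4294, π⊥ = -5-23·λ' ≈ -0.5706 ∈ [-0.6, 0.2) ⇒ IN Λ
candidate 3: (m,n)=(-3,8) → π∥ = -3+8·λ ≈ 38.5407, π⊥ = -3+8·λ' ≈ -4.5407 ∉ [-0.6, 0.2) ⇒ out

2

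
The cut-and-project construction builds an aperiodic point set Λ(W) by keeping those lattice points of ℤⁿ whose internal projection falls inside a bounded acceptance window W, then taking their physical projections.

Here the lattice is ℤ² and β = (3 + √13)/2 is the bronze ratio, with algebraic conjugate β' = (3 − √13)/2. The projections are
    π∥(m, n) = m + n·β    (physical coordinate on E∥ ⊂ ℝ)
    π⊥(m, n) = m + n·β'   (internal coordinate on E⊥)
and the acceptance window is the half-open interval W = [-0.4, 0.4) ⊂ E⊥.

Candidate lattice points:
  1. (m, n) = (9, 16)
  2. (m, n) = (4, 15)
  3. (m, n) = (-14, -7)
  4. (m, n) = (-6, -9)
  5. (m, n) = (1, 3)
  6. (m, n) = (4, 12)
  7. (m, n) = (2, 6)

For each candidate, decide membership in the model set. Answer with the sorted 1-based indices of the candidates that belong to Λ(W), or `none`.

5, 6, 7

Compute β' = (3−√13)/2 = -0.3028, so π⊥(m,n) = m -0.3028·n.
[1] lift (9,16): star map gives 4.1556; window check -0.4 ≤ 4.1556 < 0.4 is false → out
[2] lift (4,15): star map gives -0.5416; window check -0.4 ≤ -0.5416 < 0.4 is false → out
[3] lift (-14,-7): star map gives -11.8806; window check -0.4 ≤ -11.8806 < 0.4 is false → out
[4] lift (-6,-9): star map gives -3.2750; window check -0.4 ≤ -3.2750 < 0.4 is false → out
[5] lift (1,3): star map gives 0.0917; window check -0.4 ≤ 0.0917 < 0.4 is true → IN Λ
[6] lift (4,12): star map gives 0.3667; window check -0.4 ≤ 0.3667 < 0.4 is true → IN Λ
[7] lift (2,6): star map gives 0.1833; window check -0.4 ≤ 0.1833 < 0.4 is true → IN Λ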